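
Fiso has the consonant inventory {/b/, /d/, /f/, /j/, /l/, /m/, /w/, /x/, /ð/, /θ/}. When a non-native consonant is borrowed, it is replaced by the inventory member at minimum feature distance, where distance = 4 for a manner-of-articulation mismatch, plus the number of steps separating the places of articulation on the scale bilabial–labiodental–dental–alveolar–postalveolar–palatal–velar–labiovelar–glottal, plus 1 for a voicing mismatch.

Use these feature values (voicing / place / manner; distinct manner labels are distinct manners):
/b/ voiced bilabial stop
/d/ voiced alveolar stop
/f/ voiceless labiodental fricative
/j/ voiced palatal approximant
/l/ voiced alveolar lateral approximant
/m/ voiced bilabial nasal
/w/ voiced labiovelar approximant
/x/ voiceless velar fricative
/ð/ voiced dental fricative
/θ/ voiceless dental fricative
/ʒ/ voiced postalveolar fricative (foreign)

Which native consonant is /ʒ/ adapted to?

ð

/ð/ is closest: same manner (fricative), place distance 2 (postalveolar→dental), same voicing; total 2. Next closest is /x/ at distance 3.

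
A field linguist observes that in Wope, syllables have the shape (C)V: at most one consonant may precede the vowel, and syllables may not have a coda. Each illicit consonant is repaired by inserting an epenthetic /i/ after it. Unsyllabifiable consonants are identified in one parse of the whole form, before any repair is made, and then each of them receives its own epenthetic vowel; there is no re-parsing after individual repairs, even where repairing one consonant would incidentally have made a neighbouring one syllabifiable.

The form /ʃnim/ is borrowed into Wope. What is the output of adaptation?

ʃinimi

Syllabifying with onset maximization leaves /ʃ/, /m/ stranded (no codas are permitted; onsets are limited to one consonant).
Inserting the epenthetic vowel yields /ʃ/ → /ʃi/, /m/ → /mi/.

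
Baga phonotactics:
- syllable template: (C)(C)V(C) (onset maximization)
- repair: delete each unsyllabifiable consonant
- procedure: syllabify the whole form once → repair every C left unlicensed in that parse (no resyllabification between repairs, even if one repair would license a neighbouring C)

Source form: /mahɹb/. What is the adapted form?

mah

Syllabifying with onset maximization leaves /ɹ/, /b/ stranded (at most one coda consonant is licensed; onsets may contain at most 2 consonants).
Each unlicensed consonant is deleted: /ɹ/, /b/.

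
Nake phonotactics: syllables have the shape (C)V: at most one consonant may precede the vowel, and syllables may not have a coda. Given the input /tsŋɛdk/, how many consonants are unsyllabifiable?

Under (C)V, the unsyllabifiable consonants are /t/, /s/, /d/, /k/ (no codas are permitted; onsets are limited to one consonant).

4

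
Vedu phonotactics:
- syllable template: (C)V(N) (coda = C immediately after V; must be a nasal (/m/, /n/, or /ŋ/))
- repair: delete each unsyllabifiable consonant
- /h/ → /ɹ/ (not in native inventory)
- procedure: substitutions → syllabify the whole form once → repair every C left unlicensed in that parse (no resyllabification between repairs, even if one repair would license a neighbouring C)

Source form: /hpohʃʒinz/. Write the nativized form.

poʒin

Substitution: /h/ → /ɹ/, giving /ɹpoɹʃʒinz/.
The consonants /ɹ/, /ɹ/, /ʃ/, /z/ cannot be parsed into a legal (C)V(N) syllable (only a nasal (/m/, /n/, or /ŋ/) is licensed in coda position; onsets are limited to one consonant).
Each unlicensed consonant is deleted: /ɹ/, /ɹ/, /ʃ/, /z/.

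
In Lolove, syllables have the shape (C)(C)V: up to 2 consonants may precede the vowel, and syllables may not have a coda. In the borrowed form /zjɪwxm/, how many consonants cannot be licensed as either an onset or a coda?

Under (C)(C)V, the unsyllabifiable consonants are /w/, /x/, /m/ (no codas are permitted; onsets may contain at most 2 consonants).

3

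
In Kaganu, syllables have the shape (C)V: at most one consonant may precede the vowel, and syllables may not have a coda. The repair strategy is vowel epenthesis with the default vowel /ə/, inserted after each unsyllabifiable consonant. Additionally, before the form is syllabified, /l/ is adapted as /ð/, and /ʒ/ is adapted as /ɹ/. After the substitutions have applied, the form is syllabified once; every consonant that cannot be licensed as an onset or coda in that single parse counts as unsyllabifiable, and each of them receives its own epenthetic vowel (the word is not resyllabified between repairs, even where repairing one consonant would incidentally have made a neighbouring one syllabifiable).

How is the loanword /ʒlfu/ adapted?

Substitution: /ʒ/ → /ɹ/, /l/ → /ð/, giving /ɹðfu/.
The consonants /ɹ/, /ð/ cannot be parsed into a legal (C)V syllable (no codas are permitted; onsets are limited to one consonant).
Epenthesis after each stranded consonant: /ɹ/ → /ɹə/, /ð/ → /ðə/.

ɹəðəfu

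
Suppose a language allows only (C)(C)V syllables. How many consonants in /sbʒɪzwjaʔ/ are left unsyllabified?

Under (C)(C)V, the unsyllabifiable consonants are /s/, /z/, /ʔ/ (no codas are permitted; onsets may contain at most 2 consonants).

3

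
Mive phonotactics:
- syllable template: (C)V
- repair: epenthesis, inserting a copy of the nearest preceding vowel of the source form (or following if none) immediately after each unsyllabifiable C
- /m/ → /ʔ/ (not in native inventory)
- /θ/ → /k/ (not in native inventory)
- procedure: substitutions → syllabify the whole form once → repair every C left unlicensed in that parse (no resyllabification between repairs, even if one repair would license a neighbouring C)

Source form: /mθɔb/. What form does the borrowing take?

ʔɔkɔbɔ

Substitution: /m/ → /ʔ/, /θ/ → /k/, giving /ʔkɔb/.
The consonants /ʔ/, /b/ cannot be parsed into a legal (C)V syllable (no codas are permitted; onsets are limited to one consonant).
Epenthesis after each stranded consonant: /ʔ/ → /ʔɔ/, /b/ → /bɔ/.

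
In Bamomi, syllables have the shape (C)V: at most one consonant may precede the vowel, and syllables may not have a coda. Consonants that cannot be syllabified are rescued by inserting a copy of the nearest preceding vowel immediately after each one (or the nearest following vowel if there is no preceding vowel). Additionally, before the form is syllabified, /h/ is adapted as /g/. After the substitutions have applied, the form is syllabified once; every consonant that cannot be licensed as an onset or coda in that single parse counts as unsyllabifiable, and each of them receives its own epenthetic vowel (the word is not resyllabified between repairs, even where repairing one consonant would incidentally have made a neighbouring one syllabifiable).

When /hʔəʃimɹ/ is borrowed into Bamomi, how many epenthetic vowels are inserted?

After substitution the input is /gʔəʃimɹ/.
The unsyllabifiable consonants are /g/, /m/, /ɹ/; each receives one epenthetic vowel.

3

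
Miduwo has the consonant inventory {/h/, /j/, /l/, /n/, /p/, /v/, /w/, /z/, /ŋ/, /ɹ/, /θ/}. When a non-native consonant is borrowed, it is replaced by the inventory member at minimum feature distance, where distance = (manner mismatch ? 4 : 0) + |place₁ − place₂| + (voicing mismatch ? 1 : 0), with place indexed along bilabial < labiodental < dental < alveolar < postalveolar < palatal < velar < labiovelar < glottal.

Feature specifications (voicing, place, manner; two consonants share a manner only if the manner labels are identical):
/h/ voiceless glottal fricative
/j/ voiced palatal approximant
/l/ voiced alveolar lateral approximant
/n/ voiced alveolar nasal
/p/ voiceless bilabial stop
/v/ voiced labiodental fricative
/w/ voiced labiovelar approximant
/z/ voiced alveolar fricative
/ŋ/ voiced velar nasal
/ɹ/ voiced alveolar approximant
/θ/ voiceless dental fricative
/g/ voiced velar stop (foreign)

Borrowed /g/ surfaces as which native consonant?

/ŋ/ is closest: manner differs (stop→nasal, +4), place distance 0 (velar→velar), same voicing; total 4. Next closest is /j/ at distance 5.

ŋ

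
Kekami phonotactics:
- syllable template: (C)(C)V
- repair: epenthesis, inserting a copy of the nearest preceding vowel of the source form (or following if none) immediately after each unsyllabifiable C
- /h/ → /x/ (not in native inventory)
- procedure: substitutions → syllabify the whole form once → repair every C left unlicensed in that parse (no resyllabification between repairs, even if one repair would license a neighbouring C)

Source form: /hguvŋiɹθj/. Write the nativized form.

xguvŋiɹiθiji

Substitution: /h/ → /x/, giving /xguvŋiɹθj/.
The consonants /ɹ/, /θ/, /j/ cannot be parsed into a legal (C)(C)V syllable (no codas are permitted; onsets may contain at most 2 consonants).
Inserting the epenthetic vowel yields /ɹ/ → /ɹi/, /θ/ → /θi/, /j/ → /ji/.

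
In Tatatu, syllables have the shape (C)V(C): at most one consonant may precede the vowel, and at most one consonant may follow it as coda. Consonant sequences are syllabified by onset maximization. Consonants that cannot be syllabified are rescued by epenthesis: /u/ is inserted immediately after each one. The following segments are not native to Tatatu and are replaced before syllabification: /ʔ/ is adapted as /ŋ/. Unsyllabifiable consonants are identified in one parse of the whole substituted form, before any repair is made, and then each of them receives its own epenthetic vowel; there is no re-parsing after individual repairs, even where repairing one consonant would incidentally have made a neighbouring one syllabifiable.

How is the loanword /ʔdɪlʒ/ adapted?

Substitution: /ʔ/ → /ŋ/, giving /ŋdɪlʒ/.
Syllabifying with onset maximization leaves /ŋ/, /ʒ/ stranded (at most one coda consonant is licensed; onsets are limited to one consonant).
Each unlicensed consonant becomes the onset of a new syllable: /ŋ/ → /ŋu/, /ʒ/ → /ʒu/.

ŋudɪlʒu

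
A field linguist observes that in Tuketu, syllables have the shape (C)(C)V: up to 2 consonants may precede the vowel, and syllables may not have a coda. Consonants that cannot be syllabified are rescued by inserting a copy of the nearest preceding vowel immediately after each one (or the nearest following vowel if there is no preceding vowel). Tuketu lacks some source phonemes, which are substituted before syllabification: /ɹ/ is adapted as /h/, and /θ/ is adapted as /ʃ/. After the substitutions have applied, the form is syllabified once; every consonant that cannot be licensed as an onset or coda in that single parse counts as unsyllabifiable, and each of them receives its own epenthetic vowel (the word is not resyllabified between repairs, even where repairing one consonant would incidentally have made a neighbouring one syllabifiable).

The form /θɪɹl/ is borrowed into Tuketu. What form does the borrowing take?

Substitution: /θ/ → /ʃ/, /ɹ/ → /h/, giving /ʃɪhl/.
The consonants /h/, /l/ cannot be parsed into a legal (C)(C)V syllable (no codas are permitted; onsets may contain at most 2 consonants).
Epenthesis after each stranded consonant: /h/ → /hɪ/, /l/ → /lɪ/.

ʃɪhɪlɪ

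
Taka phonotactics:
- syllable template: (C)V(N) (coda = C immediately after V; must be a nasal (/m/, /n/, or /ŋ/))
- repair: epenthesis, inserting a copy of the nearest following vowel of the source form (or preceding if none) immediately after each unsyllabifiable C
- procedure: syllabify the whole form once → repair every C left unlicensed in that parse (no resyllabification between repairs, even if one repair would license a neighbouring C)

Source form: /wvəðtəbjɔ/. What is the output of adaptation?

Under (C)V(N), the unsyllabifiable consonants are /w/, /ð/, /b/ (only a nasal (/m/, /n/, or /ŋ/) is licensed in coda position; onsets are limited to one consonant).
Each unlicensed consonant becomes the onset of a new syllable: /w/ → /wə/, /ð/ → /ðə/, /b/ → /bɔ/.

wəvəðətəbɔjɔ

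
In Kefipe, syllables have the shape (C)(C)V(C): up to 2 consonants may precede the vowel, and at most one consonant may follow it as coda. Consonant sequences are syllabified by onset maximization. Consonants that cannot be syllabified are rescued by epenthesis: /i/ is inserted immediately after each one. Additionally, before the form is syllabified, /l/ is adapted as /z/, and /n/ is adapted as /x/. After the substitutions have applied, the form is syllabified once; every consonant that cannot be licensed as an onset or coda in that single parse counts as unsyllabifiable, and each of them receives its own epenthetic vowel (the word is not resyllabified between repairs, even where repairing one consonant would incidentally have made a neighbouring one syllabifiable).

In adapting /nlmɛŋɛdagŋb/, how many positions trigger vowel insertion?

3

After substitution the input is /xzmɛŋɛdagŋb/.
The unsyllabifiable consonants are /x/, /ŋ/, /b/; each receives one epenthetic vowel.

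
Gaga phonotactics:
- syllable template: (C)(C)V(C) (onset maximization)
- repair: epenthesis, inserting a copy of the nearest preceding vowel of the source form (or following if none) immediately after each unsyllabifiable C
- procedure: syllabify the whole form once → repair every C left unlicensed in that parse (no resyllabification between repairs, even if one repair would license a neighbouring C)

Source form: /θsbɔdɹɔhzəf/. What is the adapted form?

Under (C)(C)V(C), the unsyllabifiable consonants are /θ/ (at most one coda consonant is licensed; onsets may contain at most 2 consonants).
Each unlicensed consonant becomes the onset of a new syllable: /θ/ → /θɔ/.

θɔsbɔdɹɔhzəf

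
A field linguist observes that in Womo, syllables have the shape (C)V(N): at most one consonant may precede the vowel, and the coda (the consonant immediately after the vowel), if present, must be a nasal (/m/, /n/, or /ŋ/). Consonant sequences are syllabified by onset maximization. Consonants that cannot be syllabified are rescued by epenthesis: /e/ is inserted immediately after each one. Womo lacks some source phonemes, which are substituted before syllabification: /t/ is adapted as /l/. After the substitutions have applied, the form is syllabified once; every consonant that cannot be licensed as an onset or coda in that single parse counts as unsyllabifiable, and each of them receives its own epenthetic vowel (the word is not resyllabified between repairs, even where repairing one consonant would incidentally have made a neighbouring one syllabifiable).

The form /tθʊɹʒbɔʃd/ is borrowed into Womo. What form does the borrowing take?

Substitution: /t/ → /l/, giving /lθʊɹʒbɔʃd/.
Syllabifying with onset maximization leaves /l/, /ɹ/, /ʒ/, /ʃ/, /d/ stranded (only a nasal (/m/, /n/, or /ŋ/) is licensed in coda position; onsets are limited to one consonant).
Each unlicensed consonant becomes the onset of a new syllable: /l/ → /le/, /ɹ/ → /ɹe/, /ʒ/ → /ʒe/, /ʃ/ → /ʃe/, /d/ → /de/.

leθʊɹeʒebɔʃede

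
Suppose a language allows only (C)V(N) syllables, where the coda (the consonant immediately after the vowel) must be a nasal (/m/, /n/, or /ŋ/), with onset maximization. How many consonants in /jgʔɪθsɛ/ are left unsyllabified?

3

Under (C)V(N), the unsyllabifiable consonants are /j/, /g/, /θ/ (only a nasal (/m/, /n/, or /ŋ/) is licensed in coda position; onsets are limited to one consonant).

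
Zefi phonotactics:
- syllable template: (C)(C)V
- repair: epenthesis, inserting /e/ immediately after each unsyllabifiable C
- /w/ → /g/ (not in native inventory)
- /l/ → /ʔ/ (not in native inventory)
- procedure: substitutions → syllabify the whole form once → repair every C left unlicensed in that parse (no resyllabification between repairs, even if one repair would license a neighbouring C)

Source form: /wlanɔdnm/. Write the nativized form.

gʔanɔdeneme

Substitution: /w/ → /g/, /l/ → /ʔ/, giving /gʔanɔdnm/.
Syllabifying with onset maximization leaves /d/, /n/, /m/ stranded (no codas are permitted; onsets may contain at most 2 consonants).
Epenthesis after each stranded consonant: /d/ → /de/, /n/ → /ne/, /m/ → /me/.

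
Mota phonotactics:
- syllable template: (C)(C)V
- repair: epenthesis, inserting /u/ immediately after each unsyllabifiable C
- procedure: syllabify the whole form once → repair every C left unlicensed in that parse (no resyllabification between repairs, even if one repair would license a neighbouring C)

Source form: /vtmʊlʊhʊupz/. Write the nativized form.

vutmʊlʊhʊupuzu

Syllabifying with onset maximization leaves /v/, /p/, /z/ stranded (no codas are permitted; onsets may contain at most 2 consonants).
Inserting the epenthetic vowel yields /v/ → /vu/, /p/ → /pu/, /z/ → /zu/.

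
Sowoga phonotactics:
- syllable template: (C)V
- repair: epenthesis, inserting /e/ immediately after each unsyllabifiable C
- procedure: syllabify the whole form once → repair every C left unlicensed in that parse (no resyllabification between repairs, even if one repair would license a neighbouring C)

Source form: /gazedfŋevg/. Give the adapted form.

gazedefeŋevege

Syllabifying with onset maximization leaves /d/, /f/, /v/, /g/ stranded (no codas are permitted; onsets are limited to one consonant).
Inserting the epenthetic vowel yields /d/ → /de/, /f/ → /fe/, /v/ → /ve/, /g/ → /ge/.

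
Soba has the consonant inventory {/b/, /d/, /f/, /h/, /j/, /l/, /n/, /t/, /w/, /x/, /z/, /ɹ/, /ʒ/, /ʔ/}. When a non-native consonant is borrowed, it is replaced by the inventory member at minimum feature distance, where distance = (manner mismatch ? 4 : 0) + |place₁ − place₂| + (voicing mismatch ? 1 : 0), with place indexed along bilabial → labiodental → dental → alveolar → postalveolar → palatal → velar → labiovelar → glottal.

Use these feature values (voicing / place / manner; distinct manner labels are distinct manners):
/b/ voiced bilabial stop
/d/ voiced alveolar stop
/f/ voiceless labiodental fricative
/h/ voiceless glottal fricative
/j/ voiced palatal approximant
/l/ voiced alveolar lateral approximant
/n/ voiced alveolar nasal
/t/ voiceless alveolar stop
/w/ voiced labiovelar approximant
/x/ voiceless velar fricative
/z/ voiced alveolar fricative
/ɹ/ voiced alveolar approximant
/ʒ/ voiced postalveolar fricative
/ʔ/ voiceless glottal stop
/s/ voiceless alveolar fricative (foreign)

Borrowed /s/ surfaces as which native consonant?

/z/ is closest: same manner (fricative), place distance 0 (alveolar→alveolar), voicing differs (+1); total 1. Next closest is /f/ at distance 2.

z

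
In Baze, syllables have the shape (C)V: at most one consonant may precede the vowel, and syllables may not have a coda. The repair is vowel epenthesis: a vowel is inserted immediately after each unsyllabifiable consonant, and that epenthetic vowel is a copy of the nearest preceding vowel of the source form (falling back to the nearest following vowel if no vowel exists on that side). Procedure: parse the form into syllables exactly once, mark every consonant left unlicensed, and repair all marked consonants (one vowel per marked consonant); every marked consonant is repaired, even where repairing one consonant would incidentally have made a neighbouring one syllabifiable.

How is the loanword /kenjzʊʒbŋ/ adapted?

Syllabifying with onset maximization leaves /n/, /j/, /ʒ/, /b/, /ŋ/ stranded (no codas are permitted; onsets are limited to one consonant).
Epenthesis after each stranded consonant: /n/ → /ne/, /j/ → /je/, /ʒ/ → /ʒʊ/, /b/ → /bʊ/, /ŋ/ → /ŋʊ/.

kenejezʊʒʊbʊŋʊ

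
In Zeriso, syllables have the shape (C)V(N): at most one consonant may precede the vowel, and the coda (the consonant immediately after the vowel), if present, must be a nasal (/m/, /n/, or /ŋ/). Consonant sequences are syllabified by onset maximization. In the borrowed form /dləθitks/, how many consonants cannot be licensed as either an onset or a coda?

4

The consonants /d/, /t/, /k/, /s/ cannot be parsed into a legal (C)V(N) syllable (only a nasal (/m/, /n/, or /ŋ/) is licensed in coda position; onsets are limited to one consonant).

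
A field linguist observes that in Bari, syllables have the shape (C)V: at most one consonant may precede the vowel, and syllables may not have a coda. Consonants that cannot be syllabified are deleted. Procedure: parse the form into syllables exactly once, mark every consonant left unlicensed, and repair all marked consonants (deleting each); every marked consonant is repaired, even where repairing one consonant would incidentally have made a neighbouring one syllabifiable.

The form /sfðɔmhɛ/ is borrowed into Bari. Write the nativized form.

ðɔhɛ

Under (C)V, the unsyllabifiable consonants are /s/, /f/, /m/ (no codas are permitted; onsets are limited to one consonant).
Deleting the stranded consonants removes /s/, /f/, /m/.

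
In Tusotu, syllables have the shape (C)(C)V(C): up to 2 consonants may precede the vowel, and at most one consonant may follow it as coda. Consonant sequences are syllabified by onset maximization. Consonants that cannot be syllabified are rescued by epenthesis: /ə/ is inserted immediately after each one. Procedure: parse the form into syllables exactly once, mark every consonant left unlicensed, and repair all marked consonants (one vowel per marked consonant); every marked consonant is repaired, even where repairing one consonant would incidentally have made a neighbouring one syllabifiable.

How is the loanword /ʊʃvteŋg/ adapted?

ʊʃvteŋgə

The consonants /g/ cannot be parsed into a legal (C)(C)V(C) syllable (at most one coda consonant is licensed; onsets may contain at most 2 consonants).
Epenthesis after each stranded consonant: /g/ → /gə/.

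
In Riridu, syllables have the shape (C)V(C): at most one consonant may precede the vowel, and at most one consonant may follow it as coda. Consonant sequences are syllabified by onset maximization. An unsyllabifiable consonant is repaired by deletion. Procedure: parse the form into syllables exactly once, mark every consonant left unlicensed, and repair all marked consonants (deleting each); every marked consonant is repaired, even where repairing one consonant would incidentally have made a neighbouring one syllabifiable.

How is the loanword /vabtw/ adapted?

Under (C)V(C), the unsyllabifiable consonants are /t/, /w/ (at most one coda consonant is licensed; onsets are limited to one consonant).
Deleting the stranded consonants removes /t/, /w/.

vab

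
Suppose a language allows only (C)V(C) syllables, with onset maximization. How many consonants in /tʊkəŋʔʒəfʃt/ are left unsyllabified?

Under (C)V(C), the unsyllabifiable consonants are /ʔ/, /ʃ/, /t/ (at most one coda consonant is licensed; onsets are limited to one consonant).

3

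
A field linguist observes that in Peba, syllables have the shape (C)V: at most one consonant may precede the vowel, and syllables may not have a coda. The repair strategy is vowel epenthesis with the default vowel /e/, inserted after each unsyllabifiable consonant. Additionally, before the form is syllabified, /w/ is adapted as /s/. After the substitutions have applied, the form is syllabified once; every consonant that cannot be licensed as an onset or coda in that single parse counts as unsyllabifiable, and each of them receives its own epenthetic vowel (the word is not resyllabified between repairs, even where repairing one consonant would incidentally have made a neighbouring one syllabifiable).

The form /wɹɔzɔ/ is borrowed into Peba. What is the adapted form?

Substitution: /w/ → /s/, giving /sɹɔzɔ/.
The consonants /s/ cannot be parsed into a legal (C)V syllable (no codas are permitted; onsets are limited to one consonant).
Epenthesis after each stranded consonant: /s/ → /se/.

seɹɔzɔ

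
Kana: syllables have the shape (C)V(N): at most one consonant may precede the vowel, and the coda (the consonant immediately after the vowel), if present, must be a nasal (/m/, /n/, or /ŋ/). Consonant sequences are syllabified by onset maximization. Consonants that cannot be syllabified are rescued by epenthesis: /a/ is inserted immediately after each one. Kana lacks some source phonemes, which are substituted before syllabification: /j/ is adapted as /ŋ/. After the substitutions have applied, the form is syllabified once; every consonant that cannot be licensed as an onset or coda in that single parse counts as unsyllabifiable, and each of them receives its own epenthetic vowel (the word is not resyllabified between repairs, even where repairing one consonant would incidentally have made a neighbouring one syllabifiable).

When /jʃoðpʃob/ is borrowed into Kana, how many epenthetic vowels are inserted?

4

After substitution the input is /ŋʃoðpʃob/.
The unsyllabifiable consonants are /ŋ/, /ð/, /p/, /b/; each receives one epenthetic vowel.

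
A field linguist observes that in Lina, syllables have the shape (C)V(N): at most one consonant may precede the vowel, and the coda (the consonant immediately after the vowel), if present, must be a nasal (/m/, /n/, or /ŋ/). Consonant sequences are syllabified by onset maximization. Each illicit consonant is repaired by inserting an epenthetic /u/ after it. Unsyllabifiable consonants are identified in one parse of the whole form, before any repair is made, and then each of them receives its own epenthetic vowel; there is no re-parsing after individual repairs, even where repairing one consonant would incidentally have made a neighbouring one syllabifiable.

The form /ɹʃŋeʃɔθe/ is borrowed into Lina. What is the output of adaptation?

Under (C)V(N), the unsyllabifiable consonants are /ɹ/, /ʃ/ (only a nasal (/m/, /n/, or /ŋ/) is licensed in coda position; onsets are limited to one consonant).
Each unlicensed consonant becomes the onset of a new syllable: /ɹ/ → /ɹu/, /ʃ/ → /ʃu/.

ɹuʃuŋeʃɔθe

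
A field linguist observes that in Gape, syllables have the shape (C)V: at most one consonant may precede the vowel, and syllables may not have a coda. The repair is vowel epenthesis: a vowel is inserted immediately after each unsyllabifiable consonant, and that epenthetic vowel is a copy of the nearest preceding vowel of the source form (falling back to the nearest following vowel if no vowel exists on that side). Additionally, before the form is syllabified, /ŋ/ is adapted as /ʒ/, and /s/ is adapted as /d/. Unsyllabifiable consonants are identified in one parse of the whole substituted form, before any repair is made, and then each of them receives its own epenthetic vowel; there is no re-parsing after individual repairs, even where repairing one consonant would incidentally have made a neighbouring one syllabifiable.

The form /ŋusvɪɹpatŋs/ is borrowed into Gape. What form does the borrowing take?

ʒuduvɪɹɪpataʒada

Substitution: /ŋ/ → /ʒ/, /s/ → /d/, giving /ʒudvɪɹpatʒd/.
Syllabifying with onset maximization leaves /d/, /ɹ/, /t/, /ʒ/, /d/ stranded (no codas are permitted; onsets are limited to one consonant).
Inserting the epenthetic vowel yields /d/ → /du/, /ɹ/ → /ɹɪ/, /t/ → /ta/, /ʒ/ → /ʒa/, /d/ → /da/.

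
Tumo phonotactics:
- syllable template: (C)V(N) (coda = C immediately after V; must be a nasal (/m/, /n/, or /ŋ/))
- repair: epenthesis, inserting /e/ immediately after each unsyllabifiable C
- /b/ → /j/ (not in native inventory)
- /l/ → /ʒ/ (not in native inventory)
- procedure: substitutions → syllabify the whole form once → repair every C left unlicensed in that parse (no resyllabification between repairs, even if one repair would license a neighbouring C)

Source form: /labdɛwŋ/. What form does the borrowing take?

Substitution: /l/ → /ʒ/, /b/ → /j/, giving /ʒajdɛwŋ/.
Syllabifying with onset maximization leaves /j/, /w/, /ŋ/ stranded (only a nasal (/m/, /n/, or /ŋ/) is licensed in coda position; onsets are limited to one consonant).
Inserting the epenthetic vowel yields /j/ → /je/, /w/ → /we/, /ŋ/ → /ŋe/.

ʒajedɛweŋe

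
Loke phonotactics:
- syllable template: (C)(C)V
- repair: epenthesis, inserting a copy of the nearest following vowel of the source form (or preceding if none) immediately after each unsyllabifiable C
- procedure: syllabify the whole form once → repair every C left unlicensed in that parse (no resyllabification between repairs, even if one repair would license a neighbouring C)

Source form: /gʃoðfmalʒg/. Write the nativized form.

gʃoðafmalaʒaga

Under (C)(C)V, the unsyllabifiable consonants are /ð/, /l/, /ʒ/, /g/ (no codas are permitted; onsets may contain at most 2 consonants).
Inserting the epenthetic vowel yields /ð/ → /ða/, /l/ → /la/, /ʒ/ → /ʒa/, /g/ → /ga/.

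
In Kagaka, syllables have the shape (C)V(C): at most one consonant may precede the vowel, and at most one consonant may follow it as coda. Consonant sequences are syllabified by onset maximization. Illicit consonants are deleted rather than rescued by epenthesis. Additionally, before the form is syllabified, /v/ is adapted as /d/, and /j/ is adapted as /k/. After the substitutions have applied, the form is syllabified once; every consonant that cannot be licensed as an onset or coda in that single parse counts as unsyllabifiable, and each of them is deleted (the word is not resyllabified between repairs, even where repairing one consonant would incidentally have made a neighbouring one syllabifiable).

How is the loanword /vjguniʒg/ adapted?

guniʒ

Substitution: /v/ → /d/, /j/ → /k/, giving /dkguniʒg/.
Under (C)V(C), the unsyllabifiable consonants are /d/, /k/, /g/ (at most one coda consonant is licensed; onsets are limited to one consonant).
Each unlicensed consonant is deleted: /d/, /k/, /g/.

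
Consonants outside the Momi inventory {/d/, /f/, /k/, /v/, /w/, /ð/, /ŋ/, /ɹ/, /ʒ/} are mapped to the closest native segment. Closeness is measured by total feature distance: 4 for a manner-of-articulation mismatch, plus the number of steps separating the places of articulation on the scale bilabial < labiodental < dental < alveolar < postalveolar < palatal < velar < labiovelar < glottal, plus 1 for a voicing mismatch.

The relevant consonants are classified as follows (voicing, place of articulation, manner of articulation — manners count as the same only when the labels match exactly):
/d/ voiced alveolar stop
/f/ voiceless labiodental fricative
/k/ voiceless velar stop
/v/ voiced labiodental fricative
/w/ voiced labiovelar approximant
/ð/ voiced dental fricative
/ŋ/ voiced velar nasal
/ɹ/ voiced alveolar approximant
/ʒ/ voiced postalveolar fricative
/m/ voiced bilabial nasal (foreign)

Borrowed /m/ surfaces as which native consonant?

/v/ is closest: manner differs (nasal→fricative, +4), place distance 1 (bilabial→labiodental), same voicing; total 5. Next closest is /f/ at distance 6.

v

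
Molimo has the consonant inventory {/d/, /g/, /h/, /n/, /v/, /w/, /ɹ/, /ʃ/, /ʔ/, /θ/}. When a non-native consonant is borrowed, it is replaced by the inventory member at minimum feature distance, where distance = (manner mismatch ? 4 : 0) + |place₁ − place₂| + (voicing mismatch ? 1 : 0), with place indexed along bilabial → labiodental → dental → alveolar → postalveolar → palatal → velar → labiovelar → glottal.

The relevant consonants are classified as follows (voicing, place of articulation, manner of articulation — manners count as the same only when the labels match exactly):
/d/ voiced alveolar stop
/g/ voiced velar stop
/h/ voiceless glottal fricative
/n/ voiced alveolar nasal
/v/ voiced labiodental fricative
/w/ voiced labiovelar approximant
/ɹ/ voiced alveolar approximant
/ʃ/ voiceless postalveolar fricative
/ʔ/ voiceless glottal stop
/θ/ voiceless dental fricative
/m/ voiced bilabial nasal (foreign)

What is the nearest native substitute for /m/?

n

/n/ is closest: same manner (nasal), place distance 3 (bilabial→alveolar), same voicing; total 3. Next closest is /v/ at distance 5.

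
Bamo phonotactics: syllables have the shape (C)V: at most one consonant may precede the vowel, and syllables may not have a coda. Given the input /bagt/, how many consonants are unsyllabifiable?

Under (C)V, the unsyllabifiable consonants are /g/, /t/ (no codas are permitted; onsets are limited to one consonant).

2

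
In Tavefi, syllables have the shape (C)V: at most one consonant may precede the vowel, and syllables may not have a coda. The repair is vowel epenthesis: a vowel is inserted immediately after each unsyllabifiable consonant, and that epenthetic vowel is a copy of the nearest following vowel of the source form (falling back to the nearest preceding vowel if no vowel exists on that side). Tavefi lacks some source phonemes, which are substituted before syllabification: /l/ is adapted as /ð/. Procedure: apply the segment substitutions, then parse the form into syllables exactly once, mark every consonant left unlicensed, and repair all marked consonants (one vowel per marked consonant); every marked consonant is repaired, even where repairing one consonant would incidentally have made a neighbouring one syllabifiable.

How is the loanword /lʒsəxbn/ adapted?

ðəʒəsəxəbənə

Substitution: /l/ → /ð/, giving /ðʒsəxbn/.
The consonants /ð/, /ʒ/, /x/, /b/, /n/ cannot be parsed into a legal (C)V syllable (no codas are permitted; onsets are limited to one consonant).
Each unlicensed consonant becomes the onset of a new syllable: /ð/ → /ðə/, /ʒ/ → /ʒə/, /x/ → /xə/, /b/ → /bə/, /n/ → /nə/.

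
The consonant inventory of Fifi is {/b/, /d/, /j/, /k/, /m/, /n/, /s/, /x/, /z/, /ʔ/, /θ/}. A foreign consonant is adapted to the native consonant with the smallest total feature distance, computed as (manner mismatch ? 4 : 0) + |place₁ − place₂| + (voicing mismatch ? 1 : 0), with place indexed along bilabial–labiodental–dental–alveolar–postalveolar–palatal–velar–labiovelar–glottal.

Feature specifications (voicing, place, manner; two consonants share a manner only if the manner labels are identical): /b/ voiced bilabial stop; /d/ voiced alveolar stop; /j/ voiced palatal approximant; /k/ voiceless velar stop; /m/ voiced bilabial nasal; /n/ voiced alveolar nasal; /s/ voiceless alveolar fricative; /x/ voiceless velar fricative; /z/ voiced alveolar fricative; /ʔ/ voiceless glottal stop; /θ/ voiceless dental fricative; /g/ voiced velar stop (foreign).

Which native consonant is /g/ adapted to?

k

/k/ is closest: same manner (stop), place distance 0 (velar→velar), voicing differs (+1); total 1. Next closest is /d/ at distance 3.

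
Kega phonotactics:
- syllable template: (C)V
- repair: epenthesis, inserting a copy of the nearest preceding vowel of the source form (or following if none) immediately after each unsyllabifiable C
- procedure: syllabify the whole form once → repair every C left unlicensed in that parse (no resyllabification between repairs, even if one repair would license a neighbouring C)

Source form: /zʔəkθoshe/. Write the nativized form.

zəʔəkəθosohe

Syllabifying with onset maximization leaves /z/, /k/, /s/ stranded (no codas are permitted; onsets are limited to one consonant).
Epenthesis after each stranded consonant: /z/ → /zə/, /k/ → /kə/, /s/ → /so/.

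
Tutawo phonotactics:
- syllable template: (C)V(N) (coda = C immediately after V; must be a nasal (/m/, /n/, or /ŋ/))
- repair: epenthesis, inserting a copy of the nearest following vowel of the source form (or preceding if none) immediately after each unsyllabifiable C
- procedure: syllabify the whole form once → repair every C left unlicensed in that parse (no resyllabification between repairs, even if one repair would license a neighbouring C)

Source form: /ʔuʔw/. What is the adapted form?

The consonants /ʔ/, /w/ cannot be parsed into a legal (C)V(N) syllable (only a nasal (/m/, /n/, or /ŋ/) is licensed in coda position; onsets are limited to one consonant).
Inserting the epenthetic vowel yields /ʔ/ → /ʔu/, /w/ → /wu/.

ʔuʔuwu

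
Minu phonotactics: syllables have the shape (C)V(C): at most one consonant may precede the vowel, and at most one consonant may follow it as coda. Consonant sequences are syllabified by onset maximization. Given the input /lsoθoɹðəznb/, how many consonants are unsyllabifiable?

The consonants /l/, /n/, /b/ cannot be parsed into a legal (C)V(C) syllable (at most one coda consonant is licensed; onsets are limited to one consonant).

3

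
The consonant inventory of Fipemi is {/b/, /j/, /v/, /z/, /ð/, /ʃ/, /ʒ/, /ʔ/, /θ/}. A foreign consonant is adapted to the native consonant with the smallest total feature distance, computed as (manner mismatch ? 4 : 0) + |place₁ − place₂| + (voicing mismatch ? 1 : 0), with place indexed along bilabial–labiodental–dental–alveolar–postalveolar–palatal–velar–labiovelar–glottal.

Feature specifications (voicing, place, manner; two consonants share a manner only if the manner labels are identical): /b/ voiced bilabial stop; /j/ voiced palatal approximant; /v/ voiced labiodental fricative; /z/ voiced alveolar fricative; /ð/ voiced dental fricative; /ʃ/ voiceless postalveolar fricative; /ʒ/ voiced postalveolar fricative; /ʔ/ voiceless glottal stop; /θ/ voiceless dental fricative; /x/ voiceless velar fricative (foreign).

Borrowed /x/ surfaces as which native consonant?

/ʃ/ is closest: same manner (fricative), place distance 2 (velar→postalveolar), same voicing; total 2. Next closest is /ʒ/ at distance 3.

ʃ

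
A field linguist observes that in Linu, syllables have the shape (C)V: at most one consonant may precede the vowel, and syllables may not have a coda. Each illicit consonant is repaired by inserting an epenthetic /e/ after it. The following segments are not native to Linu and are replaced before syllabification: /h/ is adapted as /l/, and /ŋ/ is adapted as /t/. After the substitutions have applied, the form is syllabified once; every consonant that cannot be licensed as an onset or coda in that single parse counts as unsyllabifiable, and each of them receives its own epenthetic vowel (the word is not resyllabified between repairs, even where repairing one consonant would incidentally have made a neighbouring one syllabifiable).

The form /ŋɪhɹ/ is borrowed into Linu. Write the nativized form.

Substitution: /ŋ/ → /t/, /h/ → /l/, giving /tɪlɹ/.
Under (C)V, the unsyllabifiable consonants are /l/, /ɹ/ (no codas are permitted; onsets are limited to one consonant).
Each unlicensed consonant becomes the onset of a new syllable: /l/ → /le/, /ɹ/ → /ɹe/.

tɪleɹe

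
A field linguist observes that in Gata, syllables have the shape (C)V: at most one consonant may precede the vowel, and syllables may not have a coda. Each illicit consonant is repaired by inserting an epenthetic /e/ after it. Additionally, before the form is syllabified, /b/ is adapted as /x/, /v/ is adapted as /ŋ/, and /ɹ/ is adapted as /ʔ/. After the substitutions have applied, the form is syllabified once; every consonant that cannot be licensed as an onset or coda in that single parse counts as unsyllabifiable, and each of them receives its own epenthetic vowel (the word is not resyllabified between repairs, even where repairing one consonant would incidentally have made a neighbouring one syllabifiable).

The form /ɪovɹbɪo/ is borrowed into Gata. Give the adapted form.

Substitution: /v/ → /ŋ/, /ɹ/ → /ʔ/, /b/ → /x/, giving /ɪoŋʔxɪo/.
Under (C)V, the unsyllabifiable consonants are /ŋ/, /ʔ/ (no codas are permitted; onsets are limited to one consonant).
Inserting the epenthetic vowel yields /ŋ/ → /ŋe/, /ʔ/ → /ʔe/.

ɪoŋeʔexɪo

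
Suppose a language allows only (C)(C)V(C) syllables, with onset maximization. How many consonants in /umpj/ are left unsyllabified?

Under (C)(C)V(C), the unsyllabifiable consonants are /p/, /j/ (at most one coda consonant is licensed; onsets may contain at most 2 consonants).

2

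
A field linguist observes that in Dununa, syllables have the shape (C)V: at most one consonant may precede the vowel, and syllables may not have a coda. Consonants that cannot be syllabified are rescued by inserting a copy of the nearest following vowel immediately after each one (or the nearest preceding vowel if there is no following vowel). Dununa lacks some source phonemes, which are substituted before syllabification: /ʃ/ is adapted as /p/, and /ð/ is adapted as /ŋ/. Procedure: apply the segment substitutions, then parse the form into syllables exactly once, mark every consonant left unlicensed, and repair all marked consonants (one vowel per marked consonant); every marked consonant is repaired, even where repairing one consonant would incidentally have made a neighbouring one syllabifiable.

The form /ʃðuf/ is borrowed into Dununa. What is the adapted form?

puŋufu

Substitution: /ʃ/ → /p/, /ð/ → /ŋ/, giving /pŋuf/.
Syllabifying with onset maximization leaves /p/, /f/ stranded (no codas are permitted; onsets are limited to one consonant).
Epenthesis after each stranded consonant: /p/ → /pu/, /f/ → /fu/.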